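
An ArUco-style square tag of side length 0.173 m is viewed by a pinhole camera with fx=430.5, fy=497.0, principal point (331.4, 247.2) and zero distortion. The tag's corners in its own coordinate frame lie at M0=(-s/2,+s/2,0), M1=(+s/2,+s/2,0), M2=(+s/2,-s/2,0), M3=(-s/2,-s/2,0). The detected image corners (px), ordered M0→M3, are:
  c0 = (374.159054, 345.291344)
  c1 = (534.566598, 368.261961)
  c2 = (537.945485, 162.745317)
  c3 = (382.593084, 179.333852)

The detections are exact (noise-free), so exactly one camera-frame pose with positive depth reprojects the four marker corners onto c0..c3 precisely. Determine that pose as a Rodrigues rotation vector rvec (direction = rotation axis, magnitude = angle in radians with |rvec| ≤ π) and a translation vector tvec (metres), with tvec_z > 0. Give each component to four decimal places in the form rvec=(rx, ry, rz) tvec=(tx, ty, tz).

rvec=(-0.1260, 0.6082, 0.0353) tvec=(0.1273, 0.0138, 0.4660)

Intrinsics K: fx=430.5, fy=497.0, cx=331.4, cy=247.2
Marker side s = 0.173 m; corners in marker frame (Z=0):
  M0 = (-0.0865, +0.0865, 0)
  M1 = (+0.0865, +0.0865, 0)
  M2 = (+0.0865, -0.0865, 0)
  M3 = (-0.0865, -0.0865, 0)
Detected image corners:
  c0 = (374.159054, 345.291344) px
  c1 = (534.566598, 368.261961) px
  c2 = (537.945485, 162.745317) px
  c3 = (382.593084, 179.333852) px
Planar DLT: solve 8×8 A·h = b for H (H[2,2]=1):
  H  [+351.11053 -141.32749 +448.99566]
  H  [-307.69578 +1000.52832 +261.88319]
  H  [-1.22716 -0.23099 +1.00000]
B = K⁻¹H; ‖b₁‖=2.145808, ‖b₂‖=2.145808; λ = 2/(‖b₁‖+‖b₂‖) = 0.466025, sign → tz>0 ⇒ λ=+0.466025
r₁ = λ·B[:,0] = (+0.82032,-0.00407,-0.57189); r₂ = λ·B[:,1] = (-0.07012,+0.99171,-0.10765)
r₃ = r₁×r₂ = (+0.56758,+0.12841,+0.81324); SVD([r₁ r₂ r₃]) → R = UVᵀ:
  R  [+0.82032 -0.07012 +0.56758]
  R  [-0.00407 +0.99171 +0.12841]
  R  [-0.57189 -0.10765 +0.81324]
t = (+0.12730, +0.01377, +0.46602) m
tr R = 2.625276; θ = arccos((tr R − 1)/2) = 0.622132 rad = 35.646°
axis k = ((R−Rᵀ)₃₂, (R−Rᵀ)₁₃, (R−Rᵀ)₂₁) / (2 sinθ) = (-0.202528, +0.977635, +0.056670)
rvec = θ·k = (-0.125999, +0.608218, +0.035256)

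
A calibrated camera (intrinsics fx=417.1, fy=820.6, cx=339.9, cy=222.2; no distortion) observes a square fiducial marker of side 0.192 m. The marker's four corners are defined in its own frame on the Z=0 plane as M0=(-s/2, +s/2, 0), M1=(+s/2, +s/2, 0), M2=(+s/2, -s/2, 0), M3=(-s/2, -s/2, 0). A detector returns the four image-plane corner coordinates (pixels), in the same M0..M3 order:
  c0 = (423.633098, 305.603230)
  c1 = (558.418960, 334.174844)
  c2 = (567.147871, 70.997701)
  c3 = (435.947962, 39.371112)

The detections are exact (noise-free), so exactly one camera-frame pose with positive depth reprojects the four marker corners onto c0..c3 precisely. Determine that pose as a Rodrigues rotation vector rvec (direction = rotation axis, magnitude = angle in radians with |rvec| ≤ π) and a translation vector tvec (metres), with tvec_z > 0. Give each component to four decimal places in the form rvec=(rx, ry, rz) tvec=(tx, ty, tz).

rvec=(-0.0767, -0.0487, 0.1090) tvec=(0.2212, -0.0260, 0.5880)

Intrinsics K: fx=417.1, fy=820.6, cx=339.9, cy=222.2
Marker side s = 0.192 m; corners in marker frame (Z=0):
  M0 = (-0.0960, +0.0960, 0)
  M1 = (+0.0960, +0.0960, 0)
  M2 = (+0.0960, -0.0960, 0)
  M3 = (-0.0960, -0.0960, 0)
Detected image corners:
  c0 = (423.633098, 305.603230) px
  c1 = (558.418960, 334.174844) px
  c2 = (567.147871, 70.997701) px
  c3 = (435.947962, 39.371112) px
Planar DLT: solve 8×8 A·h = b for H (H[2,2]=1):
  H  [+729.97079 -121.46937 +496.83621]
  H  [+171.00913 +1353.39439 +185.93711]
  H  [+0.07540 -0.13447 +1.00000]
B = K⁻¹H; ‖b₁‖=1.700768, ‖b₂‖=1.700768; λ = 2/(‖b₁‖+‖b₂‖) = 0.587970, sign → tz>0 ⇒ λ=+0.587970
r₁ = λ·B[:,0] = (+0.99288,+0.11053,+0.04433); r₂ = λ·B[:,1] = (-0.10680,+0.99113,-0.07906)
r₃ = r₁×r₂ = (-0.05268,+0.07377,+0.99588); SVD([r₁ r₂ r₃]) → R = UVᵀ:
  R  [+0.99288 -0.10680 -0.05268]
  R  [+0.11053 +0.99113 +0.07377]
  R  [+0.04433 -0.07906 +0.99588]
t = (+0.22123, -0.02598, +0.58797) m
tr R = 2.979899; θ = arccos((tr R − 1)/2) = 0.141896 rad = 8.130°
axis k = ((R−Rᵀ)₃₂, (R−Rᵀ)₁₃, (R−Rᵀ)₂₁) / (2 sinθ) = (-0.540341, -0.342989, +0.768369)
rvec = θ·k = (-0.076672, -0.048669, +0.109029)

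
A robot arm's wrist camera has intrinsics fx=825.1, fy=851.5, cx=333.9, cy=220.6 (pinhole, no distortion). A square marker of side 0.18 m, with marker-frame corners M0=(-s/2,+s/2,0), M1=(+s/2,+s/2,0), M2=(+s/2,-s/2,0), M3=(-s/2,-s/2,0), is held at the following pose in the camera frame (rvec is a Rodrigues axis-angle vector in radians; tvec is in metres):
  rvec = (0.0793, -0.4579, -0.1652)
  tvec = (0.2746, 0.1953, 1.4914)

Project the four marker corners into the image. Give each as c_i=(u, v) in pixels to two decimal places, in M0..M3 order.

c0=(451.08, 395.08) c1=(530.36, 368.70) c2=(519.24, 271.52) c3=(438.24, 293.02)

Intrinsics K: fx=825.1, fy=851.5, cx=333.9, cy=220.6
Marker side s = 0.18 m; corners in marker frame (Z=0):
  M0 = (-0.0900, +0.0900, 0)
  M1 = (+0.0900, +0.0900, 0)
  M2 = (+0.0900, -0.0900, 0)
  M3 = (-0.0900, -0.0900, 0)
rvec = (0.0793, -0.4579, -0.1652), |rvec| = θ = 0.49321 rad = 28.259°
Rodrigues: sinθ=0.47345, 1−cosθ=0.11918; R = I + sinθ·[k]× + (1−cosθ)·[k]×²:
    [+0.88390 +0.14079 -0.44598]
    [-0.17637 +0.98355 -0.03906]
    [+0.43314 +0.11319 +0.89419]
t = (0.2746, 0.1953, 1.4914) m
M0: Pc = R·M0+t = (+0.20772, +0.29969, +1.46260); u = 825.1·(+0.20772)/1.46260 + 333.9 = 451.0814, v = 851.5·(+0.29969)/1.46260 + 220.6 = 395.0755
M1: Pc = R·M1+t = (+0.36682, +0.26795, +1.54057); u = 825.1·(+0.36682)/1.54057 + 333.9 = 530.3632, v = 851.5·(+0.26795)/1.54057 + 220.6 = 368.6983
M2: Pc = R·M2+t = (+0.34148, +0.09091, +1.52020); u = 825.1·(+0.34148)/1.52020 + 333.9 = 519.2412, v = 851.5·(+0.09091)/1.52020 + 220.6 = 271.5193
M3: Pc = R·M3+t = (+0.18238, +0.12265, +1.44223); u = 825.1·(+0.18238)/1.44223 + 333.9 = 438.2382, v = 851.5·(+0.12265)/1.44223 + 220.6 = 293.0157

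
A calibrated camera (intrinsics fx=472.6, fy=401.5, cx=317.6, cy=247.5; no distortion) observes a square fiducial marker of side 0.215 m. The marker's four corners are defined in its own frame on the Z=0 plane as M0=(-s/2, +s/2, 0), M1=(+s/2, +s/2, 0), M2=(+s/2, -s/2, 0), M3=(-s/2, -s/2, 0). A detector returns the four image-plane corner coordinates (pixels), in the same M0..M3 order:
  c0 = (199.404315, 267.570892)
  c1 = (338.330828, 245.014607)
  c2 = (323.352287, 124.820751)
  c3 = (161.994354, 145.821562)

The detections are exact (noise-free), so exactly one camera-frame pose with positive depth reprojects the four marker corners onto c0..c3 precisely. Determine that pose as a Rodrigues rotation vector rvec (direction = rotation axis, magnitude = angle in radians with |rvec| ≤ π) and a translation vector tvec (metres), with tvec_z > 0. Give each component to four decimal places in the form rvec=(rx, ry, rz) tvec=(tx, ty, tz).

Intrinsics K: fx=472.6, fy=401.5, cx=317.6, cy=247.5
Marker side s = 0.215 m; corners in marker frame (Z=0):
  M0 = (-0.1075, +0.1075, 0)
  M1 = (+0.1075, +0.1075, 0)
  M2 = (+0.1075, -0.1075, 0)
  M3 = (-0.1075, -0.1075, 0)
Detected image corners:
  c0 = (199.404315, 267.570892) px
  c1 = (338.330828, 245.014607) px
  c2 = (323.352287, 124.820751) px
  c3 = (161.994354, 145.821562) px
Planar DLT: solve 8×8 A·h = b for H (H[2,2]=1):
  H  [+740.46791 +290.56073 +258.15155]
  H  [-66.45020 +692.52872 +199.91205]
  H  [+0.17928 +0.66361 +1.00000]
B = K⁻¹H; ‖b₁‖=1.483294, ‖b₂‖=1.483294; λ = 2/(‖b₁‖+‖b₂‖) = 0.674175, sign → tz>0 ⇒ λ=+0.674175
r₁ = λ·B[:,0] = (+0.97507,-0.18608,+0.12086); r₂ = λ·B[:,1] = (+0.11383,+0.88706,+0.44739)
r₃ = r₁×r₂ = (-0.19047,-0.42248,+0.88613); SVD([r₁ r₂ r₃]) → R = UVᵀ:
  R  [+0.97507 +0.11383 -0.19047]
  R  [-0.18608 +0.88706 -0.42248]
  R  [+0.12086 +0.44739 +0.88613]
t = (-0.08480, -0.07991, +0.67418) m
tr R = 2.748270; θ = arccos((tr R − 1)/2) = 0.507144 rad = 29.057°
axis k = ((R−Rᵀ)₃₂, (R−Rᵀ)₁₃, (R−Rᵀ)₂₁) / (2 sinθ) = (+0.895513, -0.320507, -0.308758)
rvec = θ·k = (+0.454154, -0.162543, -0.156585)

rvec=(0.4542, -0.1625, -0.1566) tvec=(-0.0848, -0.0799, 0.6742)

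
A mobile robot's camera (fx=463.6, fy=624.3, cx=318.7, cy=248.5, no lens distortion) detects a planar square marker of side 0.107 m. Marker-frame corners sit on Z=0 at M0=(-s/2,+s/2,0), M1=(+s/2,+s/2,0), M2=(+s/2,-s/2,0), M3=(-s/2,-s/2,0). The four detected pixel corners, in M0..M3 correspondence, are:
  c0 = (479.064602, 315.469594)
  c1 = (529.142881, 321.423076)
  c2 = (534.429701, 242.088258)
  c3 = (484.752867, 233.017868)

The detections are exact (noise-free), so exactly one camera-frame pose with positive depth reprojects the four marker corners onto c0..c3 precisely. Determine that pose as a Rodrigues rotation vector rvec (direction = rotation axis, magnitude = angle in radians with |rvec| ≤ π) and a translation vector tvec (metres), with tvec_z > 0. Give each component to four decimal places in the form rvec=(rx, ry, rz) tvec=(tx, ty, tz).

rvec=(-0.0131, -0.3049, 0.1065) tvec=(0.3347, 0.0389, 0.8225)

Intrinsics K: fx=463.6, fy=624.3, cx=318.7, cy=248.5
Marker side s = 0.107 m; corners in marker frame (Z=0):
  M0 = (-0.0535, +0.0535, 0)
  M1 = (+0.0535, +0.0535, 0)
  M2 = (+0.0535, -0.0535, 0)
  M3 = (-0.0535, -0.0535, 0)
Detected image corners:
  c0 = (479.064602, 315.469594) px
  c1 = (529.142881, 321.423076) px
  c2 = (534.429701, 242.088258) px
  c3 = (484.752867, 233.017868) px
Planar DLT: solve 8×8 A·h = b for H (H[2,2]=1):
  H  [+650.31834 -69.11123 +507.33751]
  H  [+171.25103 +745.93151 +277.99646]
  H  [+0.36338 -0.03524 +1.00000]
B = K⁻¹H; ‖b₁‖=1.215797, ‖b₂‖=1.215797; λ = 2/(‖b₁‖+‖b₂‖) = 0.822506, sign → tz>0 ⇒ λ=+0.822506
r₁ = λ·B[:,0] = (+0.94831,+0.10665,+0.29888); r₂ = λ·B[:,1] = (-0.10269,+0.99429,-0.02899)
r₃ = r₁×r₂ = (-0.30026,-0.00320,+0.95385); SVD([r₁ r₂ r₃]) → R = UVᵀ:
  R  [+0.94831 -0.10269 -0.30026]
  R  [+0.10665 +0.99429 -0.00320]
  R  [+0.29888 -0.02899 +0.95385]
t = (+0.33468, +0.03886, +0.82251) m
tr R = 2.896454; θ = arccos((tr R − 1)/2) = 0.323190 rad = 18.517°
axis k = ((R−Rᵀ)₃₂, (R−Rᵀ)₁₃, (R−Rᵀ)₂₁) / (2 sinθ) = (-0.040592, -0.943256, +0.329575)
rvec = θ·k = (-0.013119, -0.304851, +0.106515)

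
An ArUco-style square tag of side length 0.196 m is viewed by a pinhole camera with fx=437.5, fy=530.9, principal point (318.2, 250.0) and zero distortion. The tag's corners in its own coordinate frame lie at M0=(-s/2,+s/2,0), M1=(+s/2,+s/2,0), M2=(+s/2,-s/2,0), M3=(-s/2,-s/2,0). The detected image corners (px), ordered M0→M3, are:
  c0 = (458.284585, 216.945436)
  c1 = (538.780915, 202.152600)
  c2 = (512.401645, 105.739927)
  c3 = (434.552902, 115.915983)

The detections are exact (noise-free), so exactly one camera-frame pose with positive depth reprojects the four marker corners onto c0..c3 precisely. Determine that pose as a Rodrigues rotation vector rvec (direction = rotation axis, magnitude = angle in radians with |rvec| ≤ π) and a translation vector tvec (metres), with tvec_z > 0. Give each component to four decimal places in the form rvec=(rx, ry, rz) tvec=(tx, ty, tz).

Intrinsics K: fx=437.5, fy=530.9, cx=318.2, cy=250.0
Marker side s = 0.196 m; corners in marker frame (Z=0):
  M0 = (-0.0980, +0.0980, 0)
  M1 = (+0.0980, +0.0980, 0)
  M2 = (+0.0980, -0.0980, 0)
  M3 = (-0.0980, -0.0980, 0)
Detected image corners:
  c0 = (458.284585, 216.945436) px
  c1 = (538.780915, 202.152600) px
  c2 = (512.401645, 105.739927) px
  c3 = (434.552902, 115.915983) px
Planar DLT: solve 8×8 A·h = b for H (H[2,2]=1):
  H  [+505.20140 +12.95702 +486.52401]
  H  [-29.99586 +465.52875 +158.91606]
  H  [+0.20867 -0.23665 +1.00000]
B = K⁻¹H; ‖b₁‖=1.036077, ‖b₂‖=1.036077; λ = 2/(‖b₁‖+‖b₂‖) = 0.965180, sign → tz>0 ⇒ λ=+0.965180
r₁ = λ·B[:,0] = (+0.96805,-0.14938,+0.20141); r₂ = λ·B[:,1] = (+0.19471,+0.95389,-0.22841)
r₃ = r₁×r₂ = (-0.15800,+0.26033,+0.95250); SVD([r₁ r₂ r₃]) → R = UVᵀ:
  R  [+0.96805 +0.19471 -0.15800]
  R  [-0.14938 +0.95389 +0.26033]
  R  [+0.20141 -0.22841 +0.95250]
t = (+0.37134, -0.16559, +0.96518) m
tr R = 2.874448; θ = arccos((tr R − 1)/2) = 0.356214 rad = 20.410°
axis k = ((R−Rᵀ)₃₂, (R−Rᵀ)₁₃, (R−Rᵀ)₂₁) / (2 sinθ) = (-0.700756, -0.515315, -0.493348)
rvec = θ·k = (-0.249619, -0.183562, -0.175737)

rvec=(-0.2496, -0.1836, -0.1757) tvec=(0.3713, -0.1656, 0.9652)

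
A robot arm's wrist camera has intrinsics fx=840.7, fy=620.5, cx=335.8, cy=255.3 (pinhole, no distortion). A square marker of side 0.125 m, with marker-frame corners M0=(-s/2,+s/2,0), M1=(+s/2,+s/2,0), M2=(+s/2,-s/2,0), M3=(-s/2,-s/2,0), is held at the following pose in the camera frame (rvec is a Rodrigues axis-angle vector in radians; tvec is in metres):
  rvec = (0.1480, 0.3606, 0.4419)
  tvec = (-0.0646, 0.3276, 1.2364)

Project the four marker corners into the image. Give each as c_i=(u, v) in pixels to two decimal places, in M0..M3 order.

Intrinsics K: fx=840.7, fy=620.5, cx=335.8, cy=255.3
Marker side s = 0.125 m; corners in marker frame (Z=0):
  M0 = (-0.0625, +0.0625, 0)
  M1 = (+0.0625, +0.0625, 0)
  M2 = (+0.0625, -0.0625, 0)
  M3 = (-0.0625, -0.0625, 0)
rvec = (0.1480, 0.3606, 0.4419), |rvec| = θ = 0.58925 rad = 33.761°
Rodrigues: sinθ=0.55574, 1−cosθ=0.16864; R = I + sinθ·[k]× + (1−cosθ)·[k]×²:
    [+0.84200 -0.39085 +0.37186]
    [+0.44269 +0.89452 -0.06219]
    [-0.30833 +0.21698 +0.92620]
t = (-0.0646, 0.3276, 1.2364) m
M0: Pc = R·M0+t = (-0.14165, +0.35584, +1.26923); u = 840.7·(-0.14165)/1.26923 + 335.8 = 241.9735, v = 620.5·(+0.35584)/1.26923 + 255.3 = 429.2621
M1: Pc = R·M1+t = (-0.03640, +0.41118, +1.23069); u = 840.7·(-0.03640)/1.23069 + 335.8 = 310.9326, v = 620.5·(+0.41118)/1.23069 + 255.3 = 462.6098
M2: Pc = R·M2+t = (+0.01245, +0.29936, +1.20357); u = 840.7·(+0.01245)/1.20357 + 335.8 = 344.4984, v = 620.5·(+0.29936)/1.20357 + 255.3 = 409.6356
M3: Pc = R·M3+t = (-0.09280, +0.24402, +1.24211); u = 840.7·(-0.09280)/1.24211 + 335.8 = 272.9920, v = 620.5·(+0.24402)/1.24211 + 255.3 = 377.2034

c0=(241.97, 429.26) c1=(310.93, 462.61) c2=(344.50, 409.64) c3=(272.99, 377.20)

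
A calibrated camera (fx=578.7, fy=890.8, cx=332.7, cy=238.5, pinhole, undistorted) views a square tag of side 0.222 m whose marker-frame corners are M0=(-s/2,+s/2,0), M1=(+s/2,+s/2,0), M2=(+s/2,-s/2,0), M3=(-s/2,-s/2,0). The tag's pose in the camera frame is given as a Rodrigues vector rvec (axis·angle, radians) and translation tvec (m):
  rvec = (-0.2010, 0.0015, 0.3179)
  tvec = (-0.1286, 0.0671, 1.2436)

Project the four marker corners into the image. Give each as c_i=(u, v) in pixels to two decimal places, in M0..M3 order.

Intrinsics K: fx=578.7, fy=890.8, cx=332.7, cy=238.5
Marker side s = 0.222 m; corners in marker frame (Z=0):
  M0 = (-0.1110, +0.1110, 0)
  M1 = (+0.1110, +0.1110, 0)
  M2 = (+0.1110, -0.1110, 0)
  M3 = (-0.1110, -0.1110, 0)
rvec = (-0.2010, 0.0015, 0.3179), |rvec| = θ = 0.37612 rad = 21.550°
Rodrigues: sinθ=0.36731, 1−cosθ=0.06990; R = I + sinθ·[k]× + (1−cosθ)·[k]×²:
    [+0.95006 -0.31061 -0.03011]
    [+0.31031 +0.93010 +0.19653]
    [-0.03304 -0.19606 +0.98004]
t = (-0.1286, 0.0671, 1.2436) m
M0: Pc = R·M0+t = (-0.26853, +0.13590, +1.22550); u = 578.7·(-0.26853)/1.22550 + 332.7 = 205.8945, v = 890.8·(+0.13590)/1.22550 + 238.5 = 337.2812
M1: Pc = R·M1+t = (-0.05762, +0.20479, +1.21817); u = 578.7·(-0.05762)/1.21817 + 332.7 = 305.3270, v = 890.8·(+0.20479)/1.21817 + 238.5 = 388.2514
M2: Pc = R·M2+t = (+0.01133, -0.00170, +1.26170); u = 578.7·(+0.01133)/1.26170 + 332.7 = 337.8986, v = 890.8·(-0.00170)/1.26170 + 238.5 = 237.3020
M3: Pc = R·M3+t = (-0.19958, -0.07059, +1.26903); u = 578.7·(-0.19958)/1.26903 + 332.7 = 241.6882, v = 890.8·(-0.07059)/1.26903 + 238.5 = 188.9524

c0=(205.89, 337.28) c1=(305.33, 388.25) c2=(337.90, 237.30) c3=(241.69, 188.95)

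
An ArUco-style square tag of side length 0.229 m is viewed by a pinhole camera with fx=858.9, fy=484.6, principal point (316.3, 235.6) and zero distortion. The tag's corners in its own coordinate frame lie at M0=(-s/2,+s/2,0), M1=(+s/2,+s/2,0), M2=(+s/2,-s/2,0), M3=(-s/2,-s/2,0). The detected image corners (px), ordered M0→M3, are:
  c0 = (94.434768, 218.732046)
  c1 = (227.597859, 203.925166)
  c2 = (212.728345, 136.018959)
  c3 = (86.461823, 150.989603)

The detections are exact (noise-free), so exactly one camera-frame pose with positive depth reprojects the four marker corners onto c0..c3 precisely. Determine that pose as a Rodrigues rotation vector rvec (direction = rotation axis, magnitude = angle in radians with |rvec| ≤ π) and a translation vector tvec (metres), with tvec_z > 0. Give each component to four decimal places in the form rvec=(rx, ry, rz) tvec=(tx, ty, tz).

Intrinsics K: fx=858.9, fy=484.6, cx=316.3, cy=235.6
Marker side s = 0.229 m; corners in marker frame (Z=0):
  M0 = (-0.1145, +0.1145, 0)
  M1 = (+0.1145, +0.1145, 0)
  M2 = (+0.1145, -0.1145, 0)
  M3 = (-0.1145, -0.1145, 0)
Detected image corners:
  c0 = (94.434768, 218.732046) px
  c1 = (227.597859, 203.925166) px
  c2 = (212.728345, 136.018959) px
  c3 = (86.461823, 150.989603) px
Planar DLT: solve 8×8 A·h = b for H (H[2,2]=1):
  H  [+556.67737 +14.53800 +154.70924]
  H  [-75.73165 +255.92531 +176.58700]
  H  [-0.06034 -0.22686 +1.00000]
B = K⁻¹H; ‖b₁‖=0.684927, ‖b₂‖=0.684927; λ = 2/(‖b₁‖+‖b₂‖) = 1.460010, sign → tz>0 ⇒ λ=+1.460010
r₁ = λ·B[:,0] = (+0.97872,-0.18533,-0.08810); r₂ = λ·B[:,1] = (+0.14669,+0.93208,-0.33121)
r₃ = r₁×r₂ = (+0.14350,+0.31124,+0.93943); SVD([r₁ r₂ r₃]) → R = UVᵀ:
  R  [+0.97872 +0.14669 +0.14350]
  R  [-0.18533 +0.93208 +0.31124]
  R  [-0.08810 -0.33121 +0.93943]
t = (-0.27468, -0.17780, +1.46001) m
tr R = 2.850235; θ = arccos((tr R − 1)/2) = 0.389451 rad = 22.314°
axis k = ((R−Rᵀ)₃₂, (R−Rᵀ)₁₃, (R−Rᵀ)₂₁) / (2 sinθ) = (-0.846050, +0.305001, -0.437234)
rvec = θ·k = (-0.329495, +0.118783, -0.170281)

rvec=(-0.3295, 0.1188, -0.1703) tvec=(-0.2747, -0.1778, 1.4600)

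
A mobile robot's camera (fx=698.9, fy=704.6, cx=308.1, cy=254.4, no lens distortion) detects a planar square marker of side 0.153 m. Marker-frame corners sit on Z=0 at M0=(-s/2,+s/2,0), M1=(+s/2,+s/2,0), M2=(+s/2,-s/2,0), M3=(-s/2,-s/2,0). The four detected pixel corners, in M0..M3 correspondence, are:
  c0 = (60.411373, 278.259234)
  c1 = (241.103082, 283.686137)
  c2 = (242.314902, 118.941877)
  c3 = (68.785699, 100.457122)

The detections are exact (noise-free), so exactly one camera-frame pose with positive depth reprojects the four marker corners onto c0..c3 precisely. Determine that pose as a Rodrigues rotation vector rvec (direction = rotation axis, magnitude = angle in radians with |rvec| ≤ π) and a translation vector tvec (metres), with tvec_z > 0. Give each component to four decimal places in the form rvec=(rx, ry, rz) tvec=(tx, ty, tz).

Intrinsics K: fx=698.9, fy=704.6, cx=308.1, cy=254.4
Marker side s = 0.153 m; corners in marker frame (Z=0):
  M0 = (-0.0765, +0.0765, 0)
  M1 = (+0.0765, +0.0765, 0)
  M2 = (+0.0765, -0.0765, 0)
  M3 = (-0.0765, -0.0765, 0)
Detected image corners:
  c0 = (60.411373, 278.259234) px
  c1 = (241.103082, 283.686137) px
  c2 = (242.314902, 118.941877) px
  c3 = (68.785699, 100.457122) px
Planar DLT: solve 8×8 A·h = b for H (H[2,2]=1):
  H  [+1236.12952 -68.74749 +156.69378]
  H  [+179.70977 +1068.84425 +193.93180]
  H  [+0.51578 -0.25036 +1.00000]
B = K⁻¹H; ‖b₁‖=1.626772, ‖b₂‖=1.626772; λ = 2/(‖b₁‖+‖b₂‖) = 0.614714, sign → tz>0 ⇒ λ=+0.614714
r₁ = λ·B[:,0] = (+0.94746,+0.04231,+0.31706); r₂ = λ·B[:,1] = (+0.00738,+0.98806,-0.15390)
r₃ = r₁×r₂ = (-0.31978,+0.14815,+0.93584); SVD([r₁ r₂ r₃]) → R = UVᵀ:
  R  [+0.94746 +0.00738 -0.31978]
  R  [+0.04231 +0.98806 +0.14815]
  R  [+0.31706 -0.15390 +0.93584]
t = (-0.13317, -0.05275, +0.61471) m
tr R = 2.871358; θ = arccos((tr R − 1)/2) = 0.360617 rad = 20.662°
axis k = ((R−Rᵀ)₃₂, (R−Rᵀ)₁₃, (R−Rᵀ)₂₁) / (2 sinθ) = (-0.428020, -0.902413, +0.049498)
rvec = θ·k = (-0.154351, -0.325426, +0.017850)

rvec=(-0.1544, -0.3254, 0.0178) tvec=(-0.1332, -0.0528, 0.6147)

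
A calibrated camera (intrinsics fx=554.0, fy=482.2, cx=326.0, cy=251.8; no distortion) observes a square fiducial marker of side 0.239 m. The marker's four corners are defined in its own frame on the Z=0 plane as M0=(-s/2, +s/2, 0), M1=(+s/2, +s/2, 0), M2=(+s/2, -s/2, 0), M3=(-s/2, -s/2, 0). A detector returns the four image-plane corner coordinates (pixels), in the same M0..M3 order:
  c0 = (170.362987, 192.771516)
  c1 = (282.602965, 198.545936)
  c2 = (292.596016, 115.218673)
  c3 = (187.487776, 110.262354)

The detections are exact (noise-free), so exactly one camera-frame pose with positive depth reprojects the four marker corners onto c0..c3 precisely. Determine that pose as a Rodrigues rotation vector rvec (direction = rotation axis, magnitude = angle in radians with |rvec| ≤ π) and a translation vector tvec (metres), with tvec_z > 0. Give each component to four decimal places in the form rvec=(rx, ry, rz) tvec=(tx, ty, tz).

rvec=(-0.3436, 0.0173, 0.0663) tvec=(-0.2026, -0.2486, 1.2111)

Intrinsics K: fx=554.0, fy=482.2, cx=326.0, cy=251.8
Marker side s = 0.239 m; corners in marker frame (Z=0):
  M0 = (-0.1195, +0.1195, 0)
  M1 = (+0.1195, +0.1195, 0)
  M2 = (+0.1195, -0.1195, 0)
  M3 = (-0.1195, -0.1195, 0)
Detected image corners:
  c0 = (170.362987, 192.771516) px
  c1 = (282.602965, 198.545936) px
  c2 = (292.596016, 115.218673) px
  c3 = (187.487776, 110.262354) px
Planar DLT: solve 8×8 A·h = b for H (H[2,2]=1):
  H  [+448.76750 -121.50191 +233.33578]
  H  [+18.79559 +304.14421 +152.81735]
  H  [-0.02333 -0.27749 +1.00000]
B = K⁻¹H; ‖b₁‖=0.825693, ‖b₂‖=0.825693; λ = 2/(‖b₁‖+‖b₂‖) = 1.211105, sign → tz>0 ⇒ λ=+1.211105
r₁ = λ·B[:,0] = (+0.99768,+0.06196,-0.02825); r₂ = λ·B[:,1] = (-0.06786,+0.93939,-0.33607)
r₃ = r₁×r₂ = (+0.00572,+0.33721,+0.94141); SVD([r₁ r₂ r₃]) → R = UVᵀ:
  R  [+0.99768 -0.06786 +0.00572]
  R  [+0.06196 +0.93939 +0.33721]
  R  [-0.02825 -0.33607 +0.94141]
t = (-0.20257, -0.24861, +1.21110) m
tr R = 2.878480; θ = arccos((tr R − 1)/2) = 0.350387 rad = 20.076°
axis k = ((R−Rᵀ)₃₂, (R−Rᵀ)₁₃, (R−Rᵀ)₂₁) / (2 sinθ) = (-0.980712, +0.049475, +0.189091)
rvec = θ·k = (-0.343628, +0.017335, +0.066255)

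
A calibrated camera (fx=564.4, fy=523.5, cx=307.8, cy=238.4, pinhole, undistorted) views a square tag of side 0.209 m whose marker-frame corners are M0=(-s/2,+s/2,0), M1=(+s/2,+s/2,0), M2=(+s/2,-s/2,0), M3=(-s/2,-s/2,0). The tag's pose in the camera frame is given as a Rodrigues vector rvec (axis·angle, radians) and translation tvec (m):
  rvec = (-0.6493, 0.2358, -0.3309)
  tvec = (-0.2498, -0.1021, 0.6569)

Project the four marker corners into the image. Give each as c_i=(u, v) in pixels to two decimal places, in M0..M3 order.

c0=(6.14, 251.32) c1=(181.46, 181.60) c2=(167.06, 76.99) c3=(23.40, 137.62)

Intrinsics K: fx=564.4, fy=523.5, cx=307.8, cy=238.4
Marker side s = 0.209 m; corners in marker frame (Z=0):
  M0 = (-0.1045, +0.1045, 0)
  M1 = (+0.1045, +0.1045, 0)
  M2 = (+0.1045, -0.1045, 0)
  M3 = (-0.1045, -0.1045, 0)
rvec = (-0.6493, 0.2358, -0.3309), |rvec| = θ = 0.76595 rad = 43.886°
Rodrigues: sinθ=0.69323, 1−cosθ=0.27928; R = I + sinθ·[k]× + (1−cosθ)·[k]×²:
    [+0.92141 +0.22660 +0.31569]
    [-0.37236 +0.74719 +0.55050]
    [-0.11113 -0.62479 +0.77284]
t = (-0.2498, -0.1021, 0.6569) m
M0: Pc = R·M0+t = (-0.32241, +0.01489, +0.60322); u = 564.4·(-0.32241)/0.60322 + 307.8 = 6.1421, v = 523.5·(+0.01489)/0.60322 + 238.4 = 251.3248
M1: Pc = R·M1+t = (-0.12983, -0.06293, +0.58000); u = 564.4·(-0.12983)/0.58000 + 307.8 = 181.4580, v = 523.5·(-0.06293)/0.58000 + 238.4 = 181.5993
M2: Pc = R·M2+t = (-0.17719, -0.21909, +0.71058); u = 564.4·(-0.17719)/0.71058 + 307.8 = 167.0591, v = 523.5·(-0.21909)/0.71058 + 238.4 = 76.9886
M3: Pc = R·M3+t = (-0.36977, -0.14127, +0.73380); u = 564.4·(-0.36977)/0.73380 + 307.8 = 23.3966, v = 523.5·(-0.14127)/0.73380 + 238.4 = 137.6176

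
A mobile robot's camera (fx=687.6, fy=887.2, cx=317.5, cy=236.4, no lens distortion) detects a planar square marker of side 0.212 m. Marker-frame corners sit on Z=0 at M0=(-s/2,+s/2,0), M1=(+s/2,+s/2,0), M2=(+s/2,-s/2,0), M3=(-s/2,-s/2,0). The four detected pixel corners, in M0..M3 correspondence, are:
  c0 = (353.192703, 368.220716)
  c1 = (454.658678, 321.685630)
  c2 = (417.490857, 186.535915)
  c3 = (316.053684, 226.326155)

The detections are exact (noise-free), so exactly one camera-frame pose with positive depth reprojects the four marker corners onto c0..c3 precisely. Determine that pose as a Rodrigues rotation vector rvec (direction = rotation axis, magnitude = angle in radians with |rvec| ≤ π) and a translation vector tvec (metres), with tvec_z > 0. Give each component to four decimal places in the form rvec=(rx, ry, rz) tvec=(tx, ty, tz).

Intrinsics K: fx=687.6, fy=887.2, cx=317.5, cy=236.4
Marker side s = 0.212 m; corners in marker frame (Z=0):
  M0 = (-0.1060, +0.1060, 0)
  M1 = (+0.1060, +0.1060, 0)
  M2 = (+0.1060, -0.1060, 0)
  M3 = (-0.1060, -0.1060, 0)
Detected image corners:
  c0 = (353.192703, 368.220716) px
  c1 = (454.658678, 321.685630) px
  c2 = (417.490857, 186.535915) px
  c3 = (316.053684, 226.326155) px
Planar DLT: solve 8×8 A·h = b for H (H[2,2]=1):
  H  [+557.84090 +145.69767 +386.30440]
  H  [-146.73681 +631.91408 +274.65827]
  H  [+0.20578 -0.07670 +1.00000]
B = K⁻¹H; ‖b₁‖=0.777100, ‖b₂‖=0.777100; λ = 2/(‖b₁‖+‖b₂‖) = 1.286836, sign → tz>0 ⇒ λ=+1.286836
r₁ = λ·B[:,0] = (+0.92172,-0.28339,+0.26480); r₂ = λ·B[:,1] = (+0.31825,+0.94286,-0.09870)
r₃ = r₁×r₂ = (-0.22170,+0.17524,+0.95924); SVD([r₁ r₂ r₃]) → R = UVᵀ:
  R  [+0.92172 +0.31825 -0.22170]
  R  [-0.28339 +0.94286 +0.17524]
  R  [+0.26480 -0.09870 +0.95924]
t = (+0.12877, +0.05549, +1.28684) m
tr R = 2.823815; θ = arccos((tr R − 1)/2) = 0.422888 rad = 24.230°
axis k = ((R−Rᵀ)₃₂, (R−Rᵀ)₁₃, (R−Rᵀ)₂₁) / (2 sinθ) = (-0.333756, -0.592724, -0.732998)
rvec = θ·k = (-0.141141, -0.250656, -0.309976)

rvec=(-0.1411, -0.2507, -0.3100) tvec=(0.1288, 0.0555, 1.2868)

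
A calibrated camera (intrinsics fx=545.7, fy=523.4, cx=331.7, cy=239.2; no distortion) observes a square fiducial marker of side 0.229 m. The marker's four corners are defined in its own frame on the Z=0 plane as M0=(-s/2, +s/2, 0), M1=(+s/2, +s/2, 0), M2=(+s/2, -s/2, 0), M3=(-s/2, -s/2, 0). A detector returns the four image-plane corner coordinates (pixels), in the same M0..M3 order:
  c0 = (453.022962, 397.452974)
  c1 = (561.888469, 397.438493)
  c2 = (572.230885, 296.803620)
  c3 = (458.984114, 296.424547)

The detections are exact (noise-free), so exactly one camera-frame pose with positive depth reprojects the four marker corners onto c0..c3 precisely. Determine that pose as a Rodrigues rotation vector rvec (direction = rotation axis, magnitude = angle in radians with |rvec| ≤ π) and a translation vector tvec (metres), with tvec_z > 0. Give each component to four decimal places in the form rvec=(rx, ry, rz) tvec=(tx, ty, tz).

rvec=(0.1954, -0.0181, 0.0073) tvec=(0.3687, 0.2326, 1.1185)

Intrinsics K: fx=545.7, fy=523.4, cx=331.7, cy=239.2
Marker side s = 0.229 m; corners in marker frame (Z=0):
  M0 = (-0.1145, +0.1145, 0)
  M1 = (+0.1145, +0.1145, 0)
  M2 = (+0.1145, -0.1145, 0)
  M3 = (-0.1145, -0.1145, 0)
Detected image corners:
  c0 = (453.022962, 397.452974) px
  c1 = (561.888469, 397.438493) px
  c2 = (572.230885, 296.803620) px
  c3 = (458.984114, 296.424547) px
Planar DLT: solve 8×8 A·h = b for H (H[2,2]=1):
  H  [+493.32936 +53.13648 +511.55701]
  H  [+6.58491 +500.52186 +348.03165]
  H  [+0.01673 +0.17350 +1.00000]
B = K⁻¹H; ‖b₁‖=0.894031, ‖b₂‖=0.894031; λ = 2/(‖b₁‖+‖b₂‖) = 1.118529, sign → tz>0 ⇒ λ=+1.118529
r₁ = λ·B[:,0] = (+0.99981,+0.00552,+0.01871); r₂ = λ·B[:,1] = (-0.00905,+0.98095,+0.19407)
r₃ = r₁×r₂ = (-0.01729,-0.19420,+0.98081); SVD([r₁ r₂ r₃]) → R = UVᵀ:
  R  [+0.99981 -0.00905 -0.01729]
  R  [+0.00552 +0.98095 -0.19420]
  R  [+0.01871 +0.19407 +0.98081]
t = (+0.36866, +0.23258, +1.11853) m
tr R = 2.961566; θ = arccos((tr R − 1)/2) = 0.196362 rad = 11.251°
axis k = ((R−Rᵀ)₃₂, (R−Rᵀ)₁₃, (R−Rᵀ)₂₁) / (2 sinθ) = (+0.995035, -0.092256, +0.037335)
rvec = θ·k = (+0.195387, -0.018116, +0.007331)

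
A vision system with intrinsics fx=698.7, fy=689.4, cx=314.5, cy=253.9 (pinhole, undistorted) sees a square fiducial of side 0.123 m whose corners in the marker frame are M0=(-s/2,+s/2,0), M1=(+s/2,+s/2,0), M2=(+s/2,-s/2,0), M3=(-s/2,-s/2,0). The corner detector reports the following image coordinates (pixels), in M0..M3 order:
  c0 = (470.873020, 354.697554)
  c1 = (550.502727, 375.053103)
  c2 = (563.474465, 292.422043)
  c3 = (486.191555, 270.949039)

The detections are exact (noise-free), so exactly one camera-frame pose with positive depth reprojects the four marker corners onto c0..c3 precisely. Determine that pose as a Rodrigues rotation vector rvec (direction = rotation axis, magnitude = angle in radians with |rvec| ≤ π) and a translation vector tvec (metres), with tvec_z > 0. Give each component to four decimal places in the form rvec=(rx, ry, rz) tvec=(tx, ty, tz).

rvec=(-0.1930, -0.1895, 0.2483) tvec=(0.2891, 0.0991, 0.9913)

Intrinsics K: fx=698.7, fy=689.4, cx=314.5, cy=253.9
Marker side s = 0.123 m; corners in marker frame (Z=0):
  M0 = (-0.0615, +0.0615, 0)
  M1 = (+0.0615, +0.0615, 0)
  M2 = (+0.0615, -0.0615, 0)
  M3 = (-0.0615, -0.0615, 0)
Detected image corners:
  c0 = (470.873020, 354.697554) px
  c1 = (550.502727, 375.053103) px
  c2 = (563.474465, 292.422043) px
  c3 = (486.191555, 270.949039) px
Planar DLT: solve 8×8 A·h = b for H (H[2,2]=1):
  H  [+722.10511 -225.60662 +518.24659]
  H  [+222.77637 +607.17440 +322.83830]
  H  [+0.16296 -0.21381 +1.00000]
B = K⁻¹H; ‖b₁‖=1.008798, ‖b₂‖=1.008798; λ = 2/(‖b₁‖+‖b₂‖) = 0.991279, sign → tz>0 ⇒ λ=+0.991279
r₁ = λ·B[:,0] = (+0.95177,+0.26083,+0.16154); r₂ = λ·B[:,1] = (-0.22468,+0.95110,-0.21194)
r₃ = r₁×r₂ = (-0.20892,+0.16543,+0.96384); SVD([r₁ r₂ r₃]) → R = UVᵀ:
  R  [+0.95177 -0.22468 -0.20892]
  R  [+0.26083 +0.95110 +0.16543]
  R  [+0.16154 -0.21194 +0.96384]
t = (+0.28906, +0.09913, +0.99128) m
tr R = 2.866716; θ = arccos((tr R − 1)/2) = 0.367140 rad = 21.036°
axis k = ((R−Rᵀ)₃₂, (R−Rᵀ)₁₃, (R−Rᵀ)₂₁) / (2 sinθ) = (-0.525662, -0.516039, +0.676301)
rvec = θ·k = (-0.192991, -0.189458, +0.248297)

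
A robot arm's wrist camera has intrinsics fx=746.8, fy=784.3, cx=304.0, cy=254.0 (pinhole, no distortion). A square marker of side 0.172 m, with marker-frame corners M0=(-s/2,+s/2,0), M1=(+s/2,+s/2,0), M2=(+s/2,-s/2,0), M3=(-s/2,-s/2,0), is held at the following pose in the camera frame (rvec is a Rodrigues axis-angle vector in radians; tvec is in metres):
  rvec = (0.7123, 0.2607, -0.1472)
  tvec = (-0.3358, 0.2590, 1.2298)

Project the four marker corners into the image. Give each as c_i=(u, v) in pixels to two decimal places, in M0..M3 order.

c0=(76.15, 450.18) c1=(164.94, 453.04) c2=(127.27, 383.96) c3=(32.07, 383.66)

Intrinsics K: fx=746.8, fy=784.3, cx=304.0, cy=254.0
Marker side s = 0.172 m; corners in marker frame (Z=0):
  M0 = (-0.0860, +0.0860, 0)
  M1 = (+0.0860, +0.0860, 0)
  M2 = (+0.0860, -0.0860, 0)
  M3 = (-0.0860, -0.0860, 0)
rvec = (0.7123, 0.2607, -0.1472), |rvec| = θ = 0.77266 rad = 44.270°
Rodrigues: sinθ=0.69804, 1−cosθ=0.28394; R = I + sinθ·[k]× + (1−cosθ)·[k]×²:
    [+0.95737 +0.22130 +0.18566]
    [-0.04466 +0.74838 -0.66176]
    [-0.28539 +0.62526 +0.72636]
t = (-0.3358, 0.2590, 1.2298) m
M0: Pc = R·M0+t = (-0.39910, +0.32720, +1.30812); u = 746.8·(-0.39910)/1.30812 + 304.0 = 76.1540, v = 784.3·(+0.32720)/1.30812 + 254.0 = 450.1787
M1: Pc = R·M1+t = (-0.23443, +0.31952, +1.25903); u = 746.8·(-0.23443)/1.25903 + 304.0 = 164.9441, v = 784.3·(+0.31952)/1.25903 + 254.0 = 453.0417
M2: Pc = R·M2+t = (-0.27250, +0.19080, +1.15148); u = 746.8·(-0.27250)/1.15148 + 304.0 = 127.2700, v = 784.3·(+0.19080)/1.15148 + 254.0 = 383.9566
M3: Pc = R·M3+t = (-0.43717, +0.19848, +1.20057); u = 746.8·(-0.43717)/1.20057 + 304.0 = 32.0665, v = 784.3·(+0.19848)/1.20057 + 254.0 = 383.6617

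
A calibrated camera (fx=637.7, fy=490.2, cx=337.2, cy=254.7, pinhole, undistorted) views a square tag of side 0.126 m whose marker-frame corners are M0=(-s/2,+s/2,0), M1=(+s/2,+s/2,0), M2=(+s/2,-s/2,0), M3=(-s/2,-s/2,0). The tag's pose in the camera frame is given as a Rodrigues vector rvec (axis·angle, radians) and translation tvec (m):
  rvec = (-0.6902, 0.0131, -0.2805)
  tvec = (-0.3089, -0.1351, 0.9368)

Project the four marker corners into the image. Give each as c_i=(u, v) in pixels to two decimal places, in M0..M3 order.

Intrinsics K: fx=637.7, fy=490.2, cx=337.2, cy=254.7
Marker side s = 0.126 m; corners in marker frame (Z=0):
  M0 = (-0.0630, +0.0630, 0)
  M1 = (+0.0630, +0.0630, 0)
  M2 = (+0.0630, -0.0630, 0)
  M3 = (-0.0630, -0.0630, 0)
rvec = (-0.6902, 0.0131, -0.2805), |rvec| = θ = 0.74514 rad = 42.693°
Rodrigues: sinθ=0.67807, 1−cosθ=0.26500; R = I + sinθ·[k]× + (1−cosθ)·[k]×²:
    [+0.96236 +0.25094 +0.10432]
    [-0.25957 +0.73508 +0.62633]
    [+0.08048 -0.62983 +0.77255]
t = (-0.3089, -0.1351, 0.9368) m
M0: Pc = R·M0+t = (-0.35372, -0.07244, +0.89205); u = 637.7·(-0.35372)/0.89205 + 337.2 = 84.3362, v = 490.2·(-0.07244)/0.89205 + 254.7 = 214.8942
M1: Pc = R·M1+t = (-0.23246, -0.10514, +0.90219); u = 637.7·(-0.23246)/0.90219 + 337.2 = 172.8878, v = 490.2·(-0.10514)/0.90219 + 254.7 = 197.5712
M2: Pc = R·M2+t = (-0.26408, -0.19776, +0.98155); u = 637.7·(-0.26408)/0.98155 + 337.2 = 165.6306, v = 490.2·(-0.19776)/0.98155 + 254.7 = 155.9345
M3: Pc = R·M3+t = (-0.38534, -0.16506, +0.97141); u = 637.7·(-0.38534)/0.97141 + 337.2 = 84.2375, v = 490.2·(-0.16506)/0.97141 + 254.7 = 171.4077

c0=(84.34, 214.89) c1=(172.89, 197.57) c2=(165.63, 155.93) c3=(84.24, 171.41)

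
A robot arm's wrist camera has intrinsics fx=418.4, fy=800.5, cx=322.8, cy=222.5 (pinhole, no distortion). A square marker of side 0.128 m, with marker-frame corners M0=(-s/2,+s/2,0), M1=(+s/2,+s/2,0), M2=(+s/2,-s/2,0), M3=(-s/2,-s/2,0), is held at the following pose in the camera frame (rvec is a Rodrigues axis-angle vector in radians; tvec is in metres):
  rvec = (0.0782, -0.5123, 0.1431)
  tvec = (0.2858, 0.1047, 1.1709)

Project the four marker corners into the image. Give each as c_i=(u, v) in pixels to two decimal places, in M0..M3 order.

c0=(403.66, 334.95) c1=(437.73, 338.99) c2=(445.16, 255.19) c3=(411.35, 246.48)

Intrinsics K: fx=418.4, fy=800.5, cx=322.8, cy=222.5
Marker side s = 0.128 m; corners in marker frame (Z=0):
  M0 = (-0.0640, +0.0640, 0)
  M1 = (+0.0640, +0.0640, 0)
  M2 = (+0.0640, -0.0640, 0)
  M3 = (-0.0640, -0.0640, 0)
rvec = (0.0782, -0.5123, 0.1431), |rvec| = θ = 0.53763 rad = 30.804°
Rodrigues: sinθ=0.51210, 1−cosθ=0.14107; R = I + sinθ·[k]× + (1−cosθ)·[k]×²:
    [+0.86191 -0.15586 -0.48251]
    [+0.11675 +0.98702 -0.11027]
    [+0.49344 +0.03871 +0.86892]
t = (0.2858, 0.1047, 1.1709) m
M0: Pc = R·M0+t = (+0.22066, +0.16040, +1.14180); u = 418.4·(+0.22066)/1.14180 + 322.8 = 403.6596, v = 800.5·(+0.16040)/1.14180 + 222.5 = 334.9525
M1: Pc = R·M1+t = (+0.33099, +0.17534, +1.20496); u = 418.4·(+0.33099)/1.20496 + 322.8 = 437.7295, v = 800.5·(+0.17534)/1.20496 + 222.5 = 338.9862
M2: Pc = R·M2+t = (+0.35094, +0.04900, +1.20000); u = 418.4·(+0.35094)/1.20000 + 322.8 = 445.1598, v = 800.5·(+0.04900)/1.20000 + 222.5 = 255.1889
M3: Pc = R·M3+t = (+0.24061, +0.03406, +1.13684); u = 418.4·(+0.24061)/1.13684 + 322.8 = 411.3543, v = 800.5·(+0.03406)/1.13684 + 222.5 = 246.4821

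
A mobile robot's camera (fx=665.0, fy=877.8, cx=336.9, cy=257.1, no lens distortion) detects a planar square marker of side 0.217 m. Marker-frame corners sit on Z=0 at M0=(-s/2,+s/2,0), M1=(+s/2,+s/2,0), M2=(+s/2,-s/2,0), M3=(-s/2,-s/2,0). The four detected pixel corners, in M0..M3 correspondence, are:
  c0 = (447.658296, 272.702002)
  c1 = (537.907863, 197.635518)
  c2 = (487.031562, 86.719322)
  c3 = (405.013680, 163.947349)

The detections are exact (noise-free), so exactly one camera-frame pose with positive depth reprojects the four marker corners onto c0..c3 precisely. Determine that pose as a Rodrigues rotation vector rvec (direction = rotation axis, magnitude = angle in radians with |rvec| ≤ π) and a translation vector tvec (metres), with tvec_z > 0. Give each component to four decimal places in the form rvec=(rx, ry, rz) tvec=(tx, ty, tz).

Intrinsics K: fx=665.0, fy=877.8, cx=336.9, cy=257.1
Marker side s = 0.217 m; corners in marker frame (Z=0):
  M0 = (-0.1085, +0.1085, 0)
  M1 = (+0.1085, +0.1085, 0)
  M2 = (+0.1085, -0.1085, 0)
  M3 = (-0.1085, -0.1085, 0)
Detected image corners:
  c0 = (447.658296, 272.702002) px
  c1 = (537.907863, 197.635518) px
  c2 = (487.031562, 86.719322) px
  c3 = (405.013680, 163.947349) px
Planar DLT: solve 8×8 A·h = b for H (H[2,2]=1):
  H  [+261.28494 +81.48636 +467.33741]
  H  [-402.92566 +454.76997 +179.74618]
  H  [-0.28773 -0.28421 +1.00000]
B = K⁻¹H; ‖b₁‖=0.716515, ‖b₂‖=0.716515; λ = 2/(‖b₁‖+‖b₂‖) = 1.395645, sign → tz>0 ⇒ λ=+1.395645
r₁ = λ·B[:,0] = (+0.75180,-0.52301,-0.40156); r₂ = λ·B[:,1] = (+0.37197,+0.83923,-0.39665)
r₃ = r₁×r₂ = (+0.54446,+0.14883,+0.82548); SVD([r₁ r₂ r₃]) → R = UVᵀ:
  R  [+0.75180 +0.37197 +0.54446]
  R  [-0.52301 +0.83923 +0.14883]
  R  [-0.40156 -0.39665 +0.82548]
t = (+0.27375, -0.12299, +1.39564) m
tr R = 2.416510; θ = arccos((tr R − 1)/2) = 0.783773 rad = 44.907°
axis k = ((R−Rᵀ)₃₂, (R−Rᵀ)₁₃, (R−Rᵀ)₂₁) / (2 sinθ) = (-0.386346, +0.670029, -0.633876)
rvec = θ·k = (-0.302807, +0.525151, -0.496815)

rvec=(-0.3028, 0.5252, -0.4968) tvec=(0.2738, -0.1230, 1.3956)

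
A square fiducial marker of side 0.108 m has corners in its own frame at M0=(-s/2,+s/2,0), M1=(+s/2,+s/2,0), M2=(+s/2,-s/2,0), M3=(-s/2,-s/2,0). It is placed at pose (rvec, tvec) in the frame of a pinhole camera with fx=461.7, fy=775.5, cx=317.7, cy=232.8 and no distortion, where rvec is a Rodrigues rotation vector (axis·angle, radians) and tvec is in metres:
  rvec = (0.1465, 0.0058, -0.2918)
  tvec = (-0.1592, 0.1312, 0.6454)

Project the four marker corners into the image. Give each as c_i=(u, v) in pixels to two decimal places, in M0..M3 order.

c0=(179.86, 467.14) c1=(252.54, 431.40) c2=(228.45, 311.54) c3=(154.13, 348.69)

Intrinsics K: fx=461.7, fy=775.5, cx=317.7, cy=232.8
Marker side s = 0.108 m; corners in marker frame (Z=0):
  M0 = (-0.0540, +0.0540, 0)
  M1 = (+0.0540, +0.0540, 0)
  M2 = (+0.0540, -0.0540, 0)
  M3 = (-0.0540, -0.0540, 0)
rvec = (0.1465, 0.0058, -0.2918), |rvec| = θ = 0.32656 rad = 18.711°
Rodrigues: sinθ=0.32079, 1−cosθ=0.05285; R = I + sinθ·[k]× + (1−cosθ)·[k]×²:
    [+0.95779 +0.28706 -0.01549]
    [-0.28622 +0.94717 -0.14475]
    [-0.02688 +0.14307 +0.98935]
t = (-0.1592, 0.1312, 0.6454) m
M0: Pc = R·M0+t = (-0.19542, +0.19780, +0.65458); u = 461.7·(-0.19542)/0.65458 + 317.7 = 179.8630, v = 775.5·(+0.19780)/0.65458 + 232.8 = 467.1438
M1: Pc = R·M1+t = (-0.09198, +0.16689, +0.65167); u = 461.7·(-0.09198)/0.65167 + 317.7 = 252.5351, v = 775.5·(+0.16689)/0.65167 + 232.8 = 431.4024
M2: Pc = R·M2+t = (-0.12298, +0.06460, +0.63622); u = 461.7·(-0.12298)/0.63622 + 317.7 = 228.4541, v = 775.5·(+0.06460)/0.63622 + 232.8 = 311.5382
M3: Pc = R·M3+t = (-0.22642, +0.09551, +0.63913); u = 461.7·(-0.22642)/0.63913 + 317.7 = 154.1344, v = 775.5·(+0.09551)/0.63913 + 232.8 = 348.6882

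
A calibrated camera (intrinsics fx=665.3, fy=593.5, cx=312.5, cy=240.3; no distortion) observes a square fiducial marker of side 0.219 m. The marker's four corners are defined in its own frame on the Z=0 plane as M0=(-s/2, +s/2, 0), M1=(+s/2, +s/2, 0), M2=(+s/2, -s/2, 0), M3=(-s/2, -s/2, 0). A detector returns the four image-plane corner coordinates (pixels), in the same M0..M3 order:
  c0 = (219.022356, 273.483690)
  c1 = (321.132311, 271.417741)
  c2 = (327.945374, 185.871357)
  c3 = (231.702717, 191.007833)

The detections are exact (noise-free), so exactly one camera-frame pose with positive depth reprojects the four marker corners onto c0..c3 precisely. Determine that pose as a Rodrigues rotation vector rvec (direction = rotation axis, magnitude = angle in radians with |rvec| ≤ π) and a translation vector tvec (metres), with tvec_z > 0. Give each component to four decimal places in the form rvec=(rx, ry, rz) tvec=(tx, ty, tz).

Intrinsics K: fx=665.3, fy=593.5, cx=312.5, cy=240.3
Marker side s = 0.219 m; corners in marker frame (Z=0):
  M0 = (-0.1095, +0.1095, 0)
  M1 = (+0.1095, +0.1095, 0)
  M2 = (+0.1095, -0.1095, 0)
  M3 = (-0.1095, -0.1095, 0)
Detected image corners:
  c0 = (219.022356, 273.483690) px
  c1 = (321.132311, 271.417741) px
  c2 = (327.945374, 185.871357) px
  c3 = (231.702717, 191.007833) px
Planar DLT: solve 8×8 A·h = b for H (H[2,2]=1):
  H  [+403.15961 -123.88602 +274.13107]
  H  [-57.96641 +317.16381 +229.15695]
  H  [-0.17923 -0.28775 +1.00000]
B = K⁻¹H; ‖b₁‖=0.713499, ‖b₂‖=0.713499; λ = 2/(‖b₁‖+‖b₂‖) = 1.401543, sign → tz>0 ⇒ λ=+1.401543
r₁ = λ·B[:,0] = (+0.96730,-0.03518,-0.25119); r₂ = λ·B[:,1] = (-0.07155,+0.91227,-0.40330)
r₃ = r₁×r₂ = (+0.24334,+0.40808,+0.87992); SVD([r₁ r₂ r₃]) → R = UVᵀ:
  R  [+0.96730 -0.07155 +0.24334]
  R  [-0.03518 +0.91227 +0.40808]
  R  [-0.25119 -0.40330 +0.87992]
t = (-0.08083, -0.02631, +1.40154) m
tr R = 2.759483; θ = arccos((tr R − 1)/2) = 0.495479 rad = 28.389°
axis k = ((R−Rᵀ)₃₂, (R−Rᵀ)₁₃, (R−Rᵀ)₂₁) / (2 sinθ) = (-0.853268, +0.520068, +0.038244)
rvec = θ·k = (-0.422776, +0.257683, +0.018949)

rvec=(-0.4228, 0.2577, 0.0189) tvec=(-0.0808, -0.0263, 1.4015)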